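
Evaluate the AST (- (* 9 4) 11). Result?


Evaluate inner: (* 9 4) = 36
Evaluate root: (- 36 11) = 25
Result: 25


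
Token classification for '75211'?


Pattern: digits only
Type: INTEGER_LITERAL


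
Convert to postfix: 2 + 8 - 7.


Left to right (same or higher precedence on left)
Postfix: 2 8 + 7 -


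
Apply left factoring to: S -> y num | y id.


Common prefix: 'y'
Factored: S -> y S', S' -> num | id


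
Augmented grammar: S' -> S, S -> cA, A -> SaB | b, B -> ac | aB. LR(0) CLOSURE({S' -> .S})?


Start: S' -> .S
For each item with dot before a nonterminal B, add B -> .γ for every B-production
Closure: [S' -> .S, S -> .cA]


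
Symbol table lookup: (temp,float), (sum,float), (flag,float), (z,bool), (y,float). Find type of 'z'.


Lookup 'z' → type bool


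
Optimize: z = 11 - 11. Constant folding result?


11 - 11 = 0 at compile time
Optimized: z = 0


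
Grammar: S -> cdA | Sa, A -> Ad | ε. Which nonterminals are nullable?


A nonterminal is nullable iff some alternative derives ε (directly, or every symbol in it is nullable)
Nullable: {A}


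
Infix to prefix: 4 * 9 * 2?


left-to-right (same/higher precedence on left): tree is (* (* 4 9) 2)
Prefix: * * 4 9 2


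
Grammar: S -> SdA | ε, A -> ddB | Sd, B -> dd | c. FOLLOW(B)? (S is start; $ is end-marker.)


$ ∈ FOLLOW(S). For each A -> αBβ: add FIRST(β)\{ε} to FOLLOW(B); if β nullable, add FOLLOW(A).
FOLLOW(B) = {$, d}


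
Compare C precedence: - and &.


'-' is additive (level 9); '&' is bitwise AND (level 5)
Higher level binds tighter
'-' has higher precedence than '&'


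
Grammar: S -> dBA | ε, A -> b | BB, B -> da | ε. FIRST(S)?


Per alternative of S: FIRST(dBA) = {d}; FIRST(ε) = {ε}
FIRST(S) = {d, ε}


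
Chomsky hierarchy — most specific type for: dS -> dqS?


LHS has context (more than one symbol) and |LHS| ≤ |RHS|
Classification: Type 1 (Context-Sensitive)


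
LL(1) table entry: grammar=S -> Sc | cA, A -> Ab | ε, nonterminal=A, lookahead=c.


For [A, c]: ε is nullable and 'c' ∈ FOLLOW(A)
Entry: A -> ε


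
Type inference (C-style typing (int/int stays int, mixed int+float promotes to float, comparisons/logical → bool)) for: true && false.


Operand types: bool && bool
Rule: logical operators take bool operands and yield bool
Result type: bool


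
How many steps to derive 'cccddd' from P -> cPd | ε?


Derivation: P => cPd => ccPdd => cccPddd => cccddd
Steps: 4


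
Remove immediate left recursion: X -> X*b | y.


Left-recursive alternatives: X*b; non-recursive: y
Introduce X': X -> yX', X' -> *bX' | ε


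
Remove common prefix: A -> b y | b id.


Common prefix: 'b'
Factored: A -> b A', A' -> y | id


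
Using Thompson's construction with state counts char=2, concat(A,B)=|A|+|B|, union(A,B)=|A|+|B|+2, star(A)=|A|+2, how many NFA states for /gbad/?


Syntax tree has 4 char leaf(s), 0 union(s), 0 star(s)
chars contribute 4×2 = 8; each union adds +2; each star adds +2
Total: 8 + 0 + 0 = 8 states


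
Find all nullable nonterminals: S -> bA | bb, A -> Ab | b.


A nonterminal is nullable iff some alternative derives ε (directly, or every symbol in it is nullable)
Nullable: {}


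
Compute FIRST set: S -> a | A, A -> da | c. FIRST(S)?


Per alternative of S: FIRST(a) = {a}; FIRST(A) = {c, d}
FIRST(S) = {a, c, d}


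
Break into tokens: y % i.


Scan left to right, longest-match per lexeme
Tokens: ID(y), OP(%), ID(i)


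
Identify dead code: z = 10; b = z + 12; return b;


z is read by b's definition; b is returned
No dead code


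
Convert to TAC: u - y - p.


Break into single-operator statements:
t1 = u - y
t2 = t1 - p


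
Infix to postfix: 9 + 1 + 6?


Left to right (same or higher precedence on left)
Postfix: 9 1 + 6 +


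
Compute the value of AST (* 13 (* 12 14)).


Evaluate inner: (* 12 14) = 168
Evaluate root: (* 13 168) = 2184
Result: 2184


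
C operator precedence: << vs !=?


'<<' is shift (level 8); '!=' is equality (level 6)
Higher level binds tighter
'<<' has higher precedence than '!='


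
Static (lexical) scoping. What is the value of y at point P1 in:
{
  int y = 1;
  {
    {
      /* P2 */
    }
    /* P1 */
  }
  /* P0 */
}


P1's block does not declare y; resolves to the enclosing declaration at depth 0
y = 1


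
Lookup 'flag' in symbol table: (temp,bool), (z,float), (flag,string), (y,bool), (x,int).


Lookup 'flag' → type string


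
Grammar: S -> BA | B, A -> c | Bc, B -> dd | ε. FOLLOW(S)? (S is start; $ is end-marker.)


$ ∈ FOLLOW(S). For each A -> αBβ: add FIRST(β)\{ε} to FOLLOW(B); if β nullable, add FOLLOW(A).
FOLLOW(S) = {$}


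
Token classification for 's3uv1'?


Pattern: letter/underscore followed by alphanumerics, not a keyword
Type: IDENTIFIER


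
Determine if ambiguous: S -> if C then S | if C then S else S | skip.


dangling else: 'if C then if C then skip else skip' parses two ways
Ambiguous


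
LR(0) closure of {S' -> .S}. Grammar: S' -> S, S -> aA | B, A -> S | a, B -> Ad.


Start: S' -> .S
For each item with dot before a nonterminal B, add B -> .γ for every B-production
Closure: [S' -> .S, S -> .aA, S -> .B, B -> .Ad, A -> .S, A -> .a]


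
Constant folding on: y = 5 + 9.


5 + 9 = 14 at compile time
Optimized: y = 14


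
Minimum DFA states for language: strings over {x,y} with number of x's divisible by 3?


Track (count of x) mod 3: states 0..2, accept at 0
Minimal DFA: 3 states


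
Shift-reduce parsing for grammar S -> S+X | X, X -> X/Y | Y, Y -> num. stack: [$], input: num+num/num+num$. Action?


no handle on stack; shift 'num'
Action: shift


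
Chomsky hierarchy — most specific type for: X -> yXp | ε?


Single nonterminal LHS, but y^n p^n is not regular
Classification: Type 2 (Context-Free)


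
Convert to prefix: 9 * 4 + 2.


left-to-right (same/higher precedence on left): tree is (+ (* 9 4) 2)
Prefix: + * 9 4 2


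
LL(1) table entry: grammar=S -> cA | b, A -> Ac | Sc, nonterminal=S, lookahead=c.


For [S, c]: 'c' ∈ FIRST(cA)
Entry: S -> cA


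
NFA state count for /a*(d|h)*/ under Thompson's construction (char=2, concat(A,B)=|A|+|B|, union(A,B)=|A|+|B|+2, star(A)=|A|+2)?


Syntax tree has 3 char leaf(s), 1 union(s), 2 star(s)
chars contribute 3×2 = 6; each union adds +2; each star adds +2
Total: 6 + 2 + 4 = 12 states


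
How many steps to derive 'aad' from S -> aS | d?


Derivation: S => aS => aaS => aad
Steps: 3


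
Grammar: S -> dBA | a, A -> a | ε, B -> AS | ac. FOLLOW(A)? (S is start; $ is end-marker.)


$ ∈ FOLLOW(S). For each A -> αBβ: add FIRST(β)\{ε} to FOLLOW(B); if β nullable, add FOLLOW(A).
FOLLOW(A) = {$, a, d}


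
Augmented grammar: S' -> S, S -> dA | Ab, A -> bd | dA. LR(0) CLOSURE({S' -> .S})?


Start: S' -> .S
For each item with dot before a nonterminal B, add B -> .γ for every B-production
Closure: [S' -> .S, S -> .dA, S -> .Ab, A -> .bd, A -> .dA]


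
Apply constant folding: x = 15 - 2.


15 - 2 = 13 at compile time
Optimized: x = 13


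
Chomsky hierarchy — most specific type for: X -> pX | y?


Right-linear: every RHS is a terminal or a terminal followed by one nonterminal
Classification: Type 3 (Regular)


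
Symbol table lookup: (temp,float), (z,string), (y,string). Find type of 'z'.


Lookup 'z' → type string


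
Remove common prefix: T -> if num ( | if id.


Common prefix: 'if'
Factored: T -> if T', T' -> num ( | id


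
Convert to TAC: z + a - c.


Break into single-operator statements:
t1 = z + a
t2 = t1 - c


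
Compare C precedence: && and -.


'-' is additive (level 9); '&&' is logical AND (level 2)
Higher level binds tighter
'-' has higher precedence than '&&'


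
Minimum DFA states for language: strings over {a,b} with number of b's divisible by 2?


Track (count of b) mod 2: states 0..1, accept at 0
Minimal DFA: 2 states


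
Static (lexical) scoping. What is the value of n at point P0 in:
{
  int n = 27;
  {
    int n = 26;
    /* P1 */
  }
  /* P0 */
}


n declared in the same block as P0
n = 27


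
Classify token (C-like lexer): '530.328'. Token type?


Pattern: digits with a decimal point
Type: FLOAT_LITERAL


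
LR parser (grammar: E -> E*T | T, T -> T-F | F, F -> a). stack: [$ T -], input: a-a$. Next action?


no handle; shift 'a'
Action: shift


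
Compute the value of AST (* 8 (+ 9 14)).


Evaluate inner: (+ 9 14) = 23
Evaluate root: (* 8 23) = 184
Result: 184


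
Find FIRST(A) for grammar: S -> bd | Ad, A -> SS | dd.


Per alternative of A: FIRST(SS) = {b, d}; FIRST(dd) = {d}
FIRST(A) = {b, d}


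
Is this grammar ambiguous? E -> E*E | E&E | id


'id*id&id' has two parse trees (no precedence encoded between * and &)
Ambiguous


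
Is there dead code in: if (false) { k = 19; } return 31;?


condition is constant false, so the whole block is unreachable
Dead: 'if (false) { k = 19; }'


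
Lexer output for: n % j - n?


Scan left to right, longest-match per lexeme
Tokens: ID(n), OP(%), ID(j), OP(-), ID(n)


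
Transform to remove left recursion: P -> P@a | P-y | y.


Left-recursive alternatives: P@a, P-y; non-recursive: y
Introduce P': P -> yP', P' -> @aP' | -yP' | ε


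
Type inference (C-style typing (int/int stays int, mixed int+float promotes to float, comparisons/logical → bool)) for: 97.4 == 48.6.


Operand types: float == float
Rule: comparison yields bool
Result type: bool


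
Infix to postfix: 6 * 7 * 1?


Left to right (same or higher precedence on left)
Postfix: 6 7 * 1 *


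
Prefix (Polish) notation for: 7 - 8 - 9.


left-to-right (same/higher precedence on left): tree is (- (- 7 8) 9)
Prefix: - - 7 8 9


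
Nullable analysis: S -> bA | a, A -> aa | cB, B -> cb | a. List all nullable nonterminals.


A nonterminal is nullable iff some alternative derives ε (directly, or every symbol in it is nullable)
Nullable: {}


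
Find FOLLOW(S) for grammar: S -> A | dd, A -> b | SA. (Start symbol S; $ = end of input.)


$ ∈ FOLLOW(S). For each A -> αBβ: add FIRST(β)\{ε} to FOLLOW(B); if β nullable, add FOLLOW(A).
FOLLOW(S) = {$, b, d}


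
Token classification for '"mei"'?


Pattern: double-quoted sequence
Type: STRING_LITERAL


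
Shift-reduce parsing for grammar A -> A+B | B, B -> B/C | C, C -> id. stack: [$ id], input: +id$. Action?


'id' on top is the handle for C -> id
Action: reduce (C -> id)


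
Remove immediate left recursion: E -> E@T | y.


Left-recursive alternatives: E@T; non-recursive: y
Introduce E': E -> yE', E' -> @TE' | ε


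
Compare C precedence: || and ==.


'==' is equality (level 6); '||' is logical OR (level 1)
Higher level binds tighter
'==' has higher precedence than '||'


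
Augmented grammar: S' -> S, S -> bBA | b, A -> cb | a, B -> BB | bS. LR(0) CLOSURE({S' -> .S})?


Start: S' -> .S
For each item with dot before a nonterminal B, add B -> .γ for every B-production
Closure: [S' -> .S, S -> .bBA, S -> .b]


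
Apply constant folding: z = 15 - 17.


15 - 17 = -2 at compile time
Optimized: z = -2


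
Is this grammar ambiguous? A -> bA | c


right-linear, alternatives start with distinct terminals 'b' vs 'c': unique leftmost derivation
Unambiguous


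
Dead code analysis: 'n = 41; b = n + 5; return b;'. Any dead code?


n is read by b's definition; b is returned
No dead code


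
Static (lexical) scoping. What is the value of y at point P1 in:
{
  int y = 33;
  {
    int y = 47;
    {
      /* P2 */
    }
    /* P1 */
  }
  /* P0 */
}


y declared in the same block as P1
y = 47


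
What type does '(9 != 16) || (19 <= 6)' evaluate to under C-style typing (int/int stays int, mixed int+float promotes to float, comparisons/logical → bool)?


Operand types: bool || bool
Rule: logical operators take bool operands and yield bool
Result type: bool


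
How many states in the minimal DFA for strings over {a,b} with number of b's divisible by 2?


Track (count of b) mod 2: states 0..1, accept at 0
Minimal DFA: 2 states


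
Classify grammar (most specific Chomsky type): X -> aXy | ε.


Single nonterminal LHS, but a^n y^n is not regular
Classification: Type 2 (Context-Free)


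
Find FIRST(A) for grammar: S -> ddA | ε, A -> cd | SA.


Per alternative of A: FIRST(cd) = {c}; FIRST(SA) = {c, d}
FIRST(A) = {c, d}


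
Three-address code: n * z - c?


Break into single-operator statements:
t1 = n * z
t2 = t1 - c


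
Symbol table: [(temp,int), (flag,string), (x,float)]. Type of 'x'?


Lookup 'x' → type float


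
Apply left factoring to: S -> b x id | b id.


Common prefix: 'b'
Factored: S -> b S', S' -> x id | id


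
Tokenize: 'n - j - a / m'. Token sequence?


Scan left to right, longest-match per lexeme
Tokens: ID(n), OP(-), ID(j), OP(-), ID(a), OP(/), ID(m)


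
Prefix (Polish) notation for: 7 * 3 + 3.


left-to-right (same/higher precedence on left): tree is (+ (* 7 3) 3)
Prefix: + * 7 3 3


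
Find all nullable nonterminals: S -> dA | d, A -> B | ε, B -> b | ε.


A nonterminal is nullable iff some alternative derives ε (directly, or every symbol in it is nullable)
Nullable: {A, B}


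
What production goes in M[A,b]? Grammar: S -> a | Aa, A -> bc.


For [A, b]: 'b' ∈ FIRST(bc)
Entry: A -> bc


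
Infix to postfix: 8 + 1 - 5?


Left to right (same or higher precedence on left)
Postfix: 8 1 + 5 -


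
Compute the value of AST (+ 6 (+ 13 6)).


Evaluate inner: (+ 13 6) = 19
Evaluate root: (+ 6 19) = 25
Result: 25


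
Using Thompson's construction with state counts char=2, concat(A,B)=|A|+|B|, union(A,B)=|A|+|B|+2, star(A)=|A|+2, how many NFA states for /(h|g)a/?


Syntax tree has 3 char leaf(s), 1 union(s), 0 star(s)
chars contribute 3×2 = 6; each union adds +2; each star adds +2
Total: 6 + 2 + 0 = 8 states


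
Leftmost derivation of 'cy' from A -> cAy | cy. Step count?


Derivation: A => cy
Steps: 1


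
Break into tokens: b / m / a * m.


Scan left to right, longest-match per lexeme
Tokens: ID(b), OP(/), ID(m), OP(/), ID(a), OP(*), ID(m)


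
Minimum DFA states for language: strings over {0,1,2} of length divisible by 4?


Track length mod 4: states 0..3, accept at 0
Minimal DFA: 4 states


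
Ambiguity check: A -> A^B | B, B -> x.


precedence layered via separate nonterminal B: deterministic
Unambiguous


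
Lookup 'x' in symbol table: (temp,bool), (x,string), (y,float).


Lookup 'x' → type string


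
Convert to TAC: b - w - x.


Break into single-operator statements:
t1 = b - w
t2 = t1 - x


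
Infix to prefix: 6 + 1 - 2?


left-to-right (same/higher precedence on left): tree is (- (+ 6 1) 2)
Prefix: - + 6 1 2


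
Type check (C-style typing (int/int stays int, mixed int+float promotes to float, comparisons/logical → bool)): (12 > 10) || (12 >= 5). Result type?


Operand types: bool || bool
Rule: logical operators take bool operands and yield bool
Result type: bool


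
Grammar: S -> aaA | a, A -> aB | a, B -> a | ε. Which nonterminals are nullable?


A nonterminal is nullable iff some alternative derives ε (directly, or every symbol in it is nullable)
Nullable: {B}


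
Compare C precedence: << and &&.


'<<' is shift (level 8); '&&' is logical AND (level 2)
Higher level binds tighter
'<<' has higher precedence than '&&'


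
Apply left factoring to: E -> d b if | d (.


Common prefix: 'd'
Factored: E -> d E', E' -> b if | (


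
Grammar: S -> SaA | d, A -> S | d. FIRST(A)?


Per alternative of A: FIRST(S) = {d}; FIRST(d) = {d}
FIRST(A) = {d}


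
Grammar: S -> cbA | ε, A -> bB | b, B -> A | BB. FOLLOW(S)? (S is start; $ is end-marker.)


$ ∈ FOLLOW(S). For each A -> αBβ: add FIRST(β)\{ε} to FOLLOW(B); if β nullable, add FOLLOW(A).
FOLLOW(S) = {$}


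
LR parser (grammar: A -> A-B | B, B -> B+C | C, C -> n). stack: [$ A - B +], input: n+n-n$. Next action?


no handle; shift 'n'
Action: shift


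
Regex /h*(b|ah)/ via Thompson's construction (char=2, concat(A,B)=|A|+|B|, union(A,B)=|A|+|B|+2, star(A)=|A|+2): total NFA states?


Syntax tree has 4 char leaf(s), 1 union(s), 1 star(s)
chars contribute 4×2 = 8; each union adds +2; each star adds +2
Total: 8 + 2 + 2 = 12 states


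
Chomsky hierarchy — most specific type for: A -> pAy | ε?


Single nonterminal LHS, but p^n y^n is not regular
Classification: Type 2 (Context-Free)


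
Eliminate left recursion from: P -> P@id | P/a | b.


Left-recursive alternatives: P@id, P/a; non-recursive: b
Introduce P': P -> bP', P' -> @idP' | /aP' | ε


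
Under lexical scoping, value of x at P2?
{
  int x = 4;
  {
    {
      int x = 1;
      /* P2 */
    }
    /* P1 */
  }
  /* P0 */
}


x declared in the same block as P2
x = 1


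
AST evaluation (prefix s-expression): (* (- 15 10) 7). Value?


Evaluate inner: (- 15 10) = 5
Evaluate root: (* 5 7) = 35
Result: 35


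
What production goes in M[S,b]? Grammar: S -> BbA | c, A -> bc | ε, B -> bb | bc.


For [S, b]: 'b' ∈ FIRST(BbA)
Entry: S -> BbA


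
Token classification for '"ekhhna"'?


Pattern: double-quoted sequence
Type: STRING_LITERAL


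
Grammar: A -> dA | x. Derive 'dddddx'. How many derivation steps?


Derivation: A => dA => ddA => dddA => ddddA => dddddA => dddddx
Steps: 6


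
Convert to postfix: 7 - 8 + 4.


Left to right (same or higher precedence on left)
Postfix: 7 8 - 4 +


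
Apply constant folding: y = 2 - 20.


2 - 20 = -18 at compile time
Optimized: y = -18


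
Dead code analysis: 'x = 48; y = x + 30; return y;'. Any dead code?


x is read by y's definition; y is returned
No dead code


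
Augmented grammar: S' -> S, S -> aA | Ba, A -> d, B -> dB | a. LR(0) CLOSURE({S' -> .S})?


Start: S' -> .S
For each item with dot before a nonterminal B, add B -> .γ for every B-production
Closure: [S' -> .S, S -> .aA, S -> .Ba, B -> .dB, B -> .a]


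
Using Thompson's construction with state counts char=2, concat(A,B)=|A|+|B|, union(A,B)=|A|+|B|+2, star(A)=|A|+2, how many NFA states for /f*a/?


Syntax tree has 2 char leaf(s), 0 union(s), 1 star(s)
chars contribute 2×2 = 4; each union adds +2; each star adds +2
Total: 4 + 0 + 2 = 6 states


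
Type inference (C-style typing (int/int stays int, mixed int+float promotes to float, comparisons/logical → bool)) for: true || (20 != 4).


Operand types: bool || bool
Rule: logical operators take bool operands and yield bool
Result type: bool


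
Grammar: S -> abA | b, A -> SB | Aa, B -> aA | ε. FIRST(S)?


Per alternative of S: FIRST(abA) = {a}; FIRST(b) = {b}
FIRST(S) = {a, b}


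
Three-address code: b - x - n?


Break into single-operator statements:
t1 = b - x
t2 = t1 - n


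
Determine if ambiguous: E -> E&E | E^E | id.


'id&id^id' has two parse trees (no precedence encoded between & and ^)
Ambiguous


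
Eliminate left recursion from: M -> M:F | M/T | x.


Left-recursive alternatives: M:F, M/T; non-recursive: x
Introduce M': M -> xM', M' -> :FM' | /TM' | ε


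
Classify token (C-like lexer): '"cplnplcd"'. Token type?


Pattern: double-quoted sequence
Type: STRING_LITERAL


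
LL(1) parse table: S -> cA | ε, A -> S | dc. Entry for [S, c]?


For [S, c]: 'c' ∈ FIRST(cA)
Entry: S -> cA


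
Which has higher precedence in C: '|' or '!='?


'!=' is equality (level 6); '|' is bitwise OR (level 3)
Higher level binds tighter
'!=' has higher precedence than '|'


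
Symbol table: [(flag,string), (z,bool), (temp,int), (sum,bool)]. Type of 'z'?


Lookup 'z' → type bool


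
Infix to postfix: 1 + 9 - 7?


Left to right (same or higher precedence on left)
Postfix: 1 9 + 7 -


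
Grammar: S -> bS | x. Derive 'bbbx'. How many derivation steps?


Derivation: S => bS => bbS => bbbS => bbbx
Steps: 4


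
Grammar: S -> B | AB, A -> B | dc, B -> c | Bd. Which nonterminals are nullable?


A nonterminal is nullable iff some alternative derives ε (directly, or every symbol in it is nullable)
Nullable: {}


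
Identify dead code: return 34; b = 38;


statement follows a return and is unreachable
Dead: 'b = 38'


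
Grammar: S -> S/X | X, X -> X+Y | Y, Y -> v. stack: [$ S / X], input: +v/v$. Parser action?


'+' can extend X; shift to build X -> X+Y
Action: shift


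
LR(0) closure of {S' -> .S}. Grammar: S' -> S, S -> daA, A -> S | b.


Start: S' -> .S
For each item with dot before a nonterminal B, add B -> .γ for every B-production
Closure: [S' -> .S, S -> .daA]


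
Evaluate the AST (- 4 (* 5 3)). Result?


Evaluate inner: (* 5 3) = 15
Evaluate root: (- 4 15) = -11
Result: -11


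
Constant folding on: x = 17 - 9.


17 - 9 = 8 at compile time
Optimized: x = 8


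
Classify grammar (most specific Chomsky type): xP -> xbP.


LHS has context (more than one symbol) and |LHS| ≤ |RHS|
Classification: Type 1 (Context-Sensitive)


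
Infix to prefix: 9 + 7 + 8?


left-to-right (same/higher precedence on left): tree is (+ (+ 9 7) 8)
Prefix: + + 9 7 8


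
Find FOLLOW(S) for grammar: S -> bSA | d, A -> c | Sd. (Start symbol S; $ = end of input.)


$ ∈ FOLLOW(S). For each A -> αBβ: add FIRST(β)\{ε} to FOLLOW(B); if β nullable, add FOLLOW(A).
FOLLOW(S) = {$, b, c, d}


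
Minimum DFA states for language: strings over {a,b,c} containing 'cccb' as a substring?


KMP-style automaton: 4 progress states + 1 absorbing accept = 5
Minimal DFA: 5 states


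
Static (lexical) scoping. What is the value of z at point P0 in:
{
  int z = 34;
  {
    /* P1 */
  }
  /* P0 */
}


z declared in the same block as P0
z = 34


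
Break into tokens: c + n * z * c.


Scan left to right, longest-match per lexeme
Tokens: ID(c), OP(+), ID(n), OP(*), ID(z), OP(*), ID(c)


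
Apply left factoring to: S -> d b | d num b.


Common prefix: 'd'
Factored: S -> d S', S' -> b | num b


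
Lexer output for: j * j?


Scan left to right, longest-match per lexeme
Tokens: ID(j), OP(*), ID(j)


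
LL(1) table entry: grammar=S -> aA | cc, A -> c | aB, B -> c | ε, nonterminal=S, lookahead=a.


For [S, a]: 'a' ∈ FIRST(aA)
Entry: S -> aA


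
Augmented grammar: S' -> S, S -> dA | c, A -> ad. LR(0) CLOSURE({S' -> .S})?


Start: S' -> .S
For each item with dot before a nonterminal B, add B -> .γ for every B-production
Closure: [S' -> .S, S -> .dA, S -> .c]


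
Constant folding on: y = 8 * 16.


8 * 16 = 128 at compile time
Optimized: y = 128


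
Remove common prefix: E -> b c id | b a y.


Common prefix: 'b'
Factored: E -> b E', E' -> c id | a y


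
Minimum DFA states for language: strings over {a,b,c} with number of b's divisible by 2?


Track (count of b) mod 2: states 0..1, accept at 0
Minimal DFA: 2 states


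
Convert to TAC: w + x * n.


Break into single-operator statements:
t1 = x * n
t2 = w + t1


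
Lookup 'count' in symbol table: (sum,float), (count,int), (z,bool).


Lookup 'count' → type int


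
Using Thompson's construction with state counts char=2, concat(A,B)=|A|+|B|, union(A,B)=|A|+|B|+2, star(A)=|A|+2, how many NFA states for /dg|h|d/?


Syntax tree has 4 char leaf(s), 2 union(s), 0 star(s)
chars contribute 4×2 = 8; each union adds +2; each star adds +2
Total: 8 + 4 + 0 = 12 states


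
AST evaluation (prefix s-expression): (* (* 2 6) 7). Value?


Evaluate inner: (* 2 6) = 12
Evaluate root: (* 12 7) = 84
Result: 84


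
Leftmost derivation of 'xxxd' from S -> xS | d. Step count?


Derivation: S => xS => xxS => xxxS => xxxd
Steps: 4


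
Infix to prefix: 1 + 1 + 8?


left-to-right (same/higher precedence on left): tree is (+ (+ 1 1) 8)
Prefix: + + 1 1 8


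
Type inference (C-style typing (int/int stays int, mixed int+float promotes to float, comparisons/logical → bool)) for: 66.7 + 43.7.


Operand types: float + float
Rule: mixed int/float promotes to float; int/int stays int
Result type: float


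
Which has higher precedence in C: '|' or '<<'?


'<<' is shift (level 8); '|' is bitwise OR (level 3)
Higher level binds tighter
'<<' has higher precedence than '|'


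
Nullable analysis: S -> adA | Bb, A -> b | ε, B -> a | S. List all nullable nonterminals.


A nonterminal is nullable iff some alternative derives ε (directly, or every symbol in it is nullable)
Nullable: {A}


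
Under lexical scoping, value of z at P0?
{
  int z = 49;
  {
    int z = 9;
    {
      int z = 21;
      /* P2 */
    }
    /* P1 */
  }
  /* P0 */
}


z declared in the same block as P0
z = 49


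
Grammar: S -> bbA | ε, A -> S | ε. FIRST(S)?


Per alternative of S: FIRST(bbA) = {b}; FIRST(ε) = {ε}
FIRST(S) = {b, ε}


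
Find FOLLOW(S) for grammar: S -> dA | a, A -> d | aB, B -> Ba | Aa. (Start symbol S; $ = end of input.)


$ ∈ FOLLOW(S). For each A -> αBβ: add FIRST(β)\{ε} to FOLLOW(B); if β nullable, add FOLLOW(A).
FOLLOW(S) = {$}


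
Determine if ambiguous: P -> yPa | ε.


balanced y^n…a^n: each string has a unique parse
Unambiguous


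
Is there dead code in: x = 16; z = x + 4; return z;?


x is read by z's definition; z is returned
No dead code


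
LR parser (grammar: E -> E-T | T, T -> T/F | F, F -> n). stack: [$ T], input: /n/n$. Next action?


shift '/' to continue T -> T/F
Action: shift


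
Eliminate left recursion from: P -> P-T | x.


Left-recursive alternatives: P-T; non-recursive: x
Introduce P': P -> xP', P' -> -TP' | ε


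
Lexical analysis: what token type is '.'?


Pattern: operator symbol
Type: OPERATOR


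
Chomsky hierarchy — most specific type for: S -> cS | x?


Right-linear: every RHS is a terminal or a terminal followed by one nonterminal
Classification: Type 3 (Regular)


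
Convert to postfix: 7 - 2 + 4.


Left to right (same or higher precedence on left)
Postfix: 7 2 - 4 +


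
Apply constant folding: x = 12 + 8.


12 + 8 = 20 at compile time
Optimized: x = 20


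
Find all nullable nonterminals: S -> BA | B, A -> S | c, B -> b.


A nonterminal is nullable iff some alternative derives ε (directly, or every symbol in it is nullable)
Nullable: {}


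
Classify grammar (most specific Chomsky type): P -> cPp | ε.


Single nonterminal LHS, but c^n p^n is not regular
Classification: Type 2 (Context-Free)


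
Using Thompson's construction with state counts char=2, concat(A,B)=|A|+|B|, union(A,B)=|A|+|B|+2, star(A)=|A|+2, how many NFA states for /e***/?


Syntax tree has 1 char leaf(s), 0 union(s), 3 star(s)
chars contribute 1×2 = 2; each union adds +2; each star adds +2
Total: 2 + 0 + 6 = 8 states


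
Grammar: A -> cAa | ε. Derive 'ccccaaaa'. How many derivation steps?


Derivation: A => cAa => ccAaa => cccAaaa => ccccAaaaa => ccccaaaa
Steps: 5


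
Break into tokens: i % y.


Scan left to right, longest-match per lexeme
Tokens: ID(i), OP(%), ID(y)


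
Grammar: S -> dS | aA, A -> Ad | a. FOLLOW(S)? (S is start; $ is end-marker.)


$ ∈ FOLLOW(S). For each A -> αBβ: add FIRST(β)\{ε} to FOLLOW(B); if β nullable, add FOLLOW(A).
FOLLOW(S) = {$}


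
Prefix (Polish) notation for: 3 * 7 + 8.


left-to-right (same/higher precedence on left): tree is (+ (* 3 7) 8)
Prefix: + * 3 7 8


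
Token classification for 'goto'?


Pattern: reserved word
Type: KEYWORD


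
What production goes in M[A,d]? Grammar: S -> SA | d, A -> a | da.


For [A, d]: 'd' ∈ FIRST(da)
Entry: A -> da


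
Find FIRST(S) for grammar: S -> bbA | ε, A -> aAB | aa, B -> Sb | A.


Per alternative of S: FIRST(bbA) = {b}; FIRST(ε) = {ε}
FIRST(S) = {b, ε}


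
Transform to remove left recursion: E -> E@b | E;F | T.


Left-recursive alternatives: E@b, E;F; non-recursive: T
Introduce E': E -> TE', E' -> @bE' | ;FE' | ε


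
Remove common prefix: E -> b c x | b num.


Common prefix: 'b'
Factored: E -> b E', E' -> c x | num


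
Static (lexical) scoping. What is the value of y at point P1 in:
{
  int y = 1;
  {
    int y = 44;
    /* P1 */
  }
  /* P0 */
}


y declared in the same block as P1
y = 44


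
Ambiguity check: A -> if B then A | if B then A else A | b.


dangling else: 'if B then if B then b else b' parses two ways
Ambiguous


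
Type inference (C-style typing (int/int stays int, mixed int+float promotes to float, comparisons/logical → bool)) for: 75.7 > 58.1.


Operand types: float > float
Rule: comparison yields bool
Result type: bool


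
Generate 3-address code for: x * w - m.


Break into single-operator statements:
t1 = x * w
t2 = t1 - m


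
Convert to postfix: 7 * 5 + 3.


Left to right (same or higher precedence on left)
Postfix: 7 5 * 3 +


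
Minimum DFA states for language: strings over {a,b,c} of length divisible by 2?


Track length mod 2: states 0..1, accept at 0
Minimal DFA: 2 states


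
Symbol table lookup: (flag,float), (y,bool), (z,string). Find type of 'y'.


Lookup 'y' → type bool


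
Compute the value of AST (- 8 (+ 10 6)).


Evaluate inner: (+ 10 6) = 16
Evaluate root: (- 8 16) = -8
Result: -8


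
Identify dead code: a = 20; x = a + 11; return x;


a is read by x's definition; x is returned
No dead code


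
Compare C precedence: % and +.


'%' is multiplicative (level 10); '+' is additive (level 9)
Higher level binds tighter
'%' has higher precedence than '+'


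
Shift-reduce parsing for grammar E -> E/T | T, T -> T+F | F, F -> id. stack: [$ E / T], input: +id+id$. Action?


'+' can extend T; shift to build T -> T+F
Action: shift


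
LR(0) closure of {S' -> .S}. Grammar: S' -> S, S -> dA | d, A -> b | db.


Start: S' -> .S
For each item with dot before a nonterminal B, add B -> .γ for every B-production
Closure: [S' -> .S, S -> .dA, S -> .d]


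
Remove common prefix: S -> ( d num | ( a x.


Common prefix: '('
Factored: S -> ( S', S' -> d num | a x


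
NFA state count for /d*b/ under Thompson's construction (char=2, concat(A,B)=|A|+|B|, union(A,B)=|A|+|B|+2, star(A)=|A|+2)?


Syntax tree has 2 char leaf(s), 0 union(s), 1 star(s)
chars contribute 2×2 = 4; each union adds +2; each star adds +2
Total: 4 + 0 + 2 = 6 states


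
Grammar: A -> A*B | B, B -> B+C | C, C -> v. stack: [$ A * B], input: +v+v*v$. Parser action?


'+' can extend B; shift to build B -> B+C
Action: shift


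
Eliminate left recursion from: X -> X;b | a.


Left-recursive alternatives: X;b; non-recursive: a
Introduce X': X -> aX', X' -> ;bX' | ε


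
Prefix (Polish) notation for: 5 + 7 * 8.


'*' binds tighter: tree is (+ 5 (* 7 8))
Prefix: + 5 * 7 8


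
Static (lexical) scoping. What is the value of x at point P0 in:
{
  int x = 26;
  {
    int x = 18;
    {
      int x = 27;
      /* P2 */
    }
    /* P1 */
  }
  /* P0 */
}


x declared in the same block as P0
x = 26


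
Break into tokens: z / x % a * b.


Scan left to right, longest-match per lexeme
Tokens: ID(z), OP(/), ID(x), OP(%), ID(a), OP(*), ID(b)


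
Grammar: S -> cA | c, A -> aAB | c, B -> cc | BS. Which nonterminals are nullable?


A nonterminal is nullable iff some alternative derives ε (directly, or every symbol in it is nullable)
Nullable: {}


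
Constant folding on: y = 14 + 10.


14 + 10 = 24 at compile time
Optimized: y = 24


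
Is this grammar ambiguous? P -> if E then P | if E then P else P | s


dangling else: 'if E then if E then s else s' parses two ways
Ambiguous


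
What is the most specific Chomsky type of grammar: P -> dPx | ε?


Single nonterminal LHS, but d^n x^n is not regular
Classification: Type 2 (Context-Free)


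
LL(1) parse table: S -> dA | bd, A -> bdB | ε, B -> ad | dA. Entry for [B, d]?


For [B, d]: 'd' ∈ FIRST(dA)
Entry: B -> dA


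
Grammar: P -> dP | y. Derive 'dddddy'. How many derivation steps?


Derivation: P => dP => ddP => dddP => ddddP => dddddP => dddddy
Steps: 6


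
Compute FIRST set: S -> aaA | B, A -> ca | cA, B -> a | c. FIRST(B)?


Per alternative of B: FIRST(a) = {a}; FIRST(c) = {c}
FIRST(B) = {a, c}


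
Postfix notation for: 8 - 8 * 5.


* has higher precedence, evaluate 8*5 first
Postfix: 8 8 5 * -


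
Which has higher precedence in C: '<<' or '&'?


'<<' is shift (level 8); '&' is bitwise AND (level 5)
Higher level binds tighter
'<<' has higher precedence than '&'


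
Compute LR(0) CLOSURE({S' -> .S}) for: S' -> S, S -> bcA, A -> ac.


Start: S' -> .S
For each item with dot before a nonterminal B, add B -> .γ for every B-production
Closure: [S' -> .S, S -> .bcA]


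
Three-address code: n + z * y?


Break into single-operator statements:
t1 = z * y
t2 = n + t1


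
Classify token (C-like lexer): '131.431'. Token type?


Pattern: digits with a decimal point
Type: FLOAT_LITERAL


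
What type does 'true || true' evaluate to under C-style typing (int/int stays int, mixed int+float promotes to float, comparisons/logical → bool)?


Operand types: bool || bool
Rule: logical operators take bool operands and yield bool
Result type: bool


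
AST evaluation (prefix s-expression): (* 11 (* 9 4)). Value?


Evaluate inner: (* 9 4) = 36
Evaluate root: (* 11 36) = 396
Result: 396


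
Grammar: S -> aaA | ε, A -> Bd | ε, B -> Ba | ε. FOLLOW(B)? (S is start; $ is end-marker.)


$ ∈ FOLLOW(S). For each A -> αBβ: add FIRST(β)\{ε} to FOLLOW(B); if β nullable, add FOLLOW(A).
FOLLOW(B) = {a, d}


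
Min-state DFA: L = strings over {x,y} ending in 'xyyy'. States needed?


Track the longest suffix of input matching a prefix of 'xyyy': 5 classes (prefixes of length 0..4)
Minimal DFA: 5 states


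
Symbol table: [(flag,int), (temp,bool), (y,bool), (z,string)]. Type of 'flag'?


Lookup 'flag' → type int


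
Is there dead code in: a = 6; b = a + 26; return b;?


a is read by b's definition; b is returned
No dead code


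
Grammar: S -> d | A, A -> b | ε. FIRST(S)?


Per alternative of S: FIRST(d) = {d}; FIRST(A) = {b, ε}
FIRST(S) = {b, d, ε}


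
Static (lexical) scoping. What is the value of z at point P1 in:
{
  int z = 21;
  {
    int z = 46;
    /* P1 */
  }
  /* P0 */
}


z declared in the same block as P1
z = 46


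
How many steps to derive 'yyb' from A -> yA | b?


Derivation: A => yA => yyA => yyb
Steps: 3


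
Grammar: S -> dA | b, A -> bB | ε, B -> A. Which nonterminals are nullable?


A nonterminal is nullable iff some alternative derives ε (directly, or every symbol in it is nullable)
Nullable: {A, B}


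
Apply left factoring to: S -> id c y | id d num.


Common prefix: 'id'
Factored: S -> id S', S' -> c y | d num


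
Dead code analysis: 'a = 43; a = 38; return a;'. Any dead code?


first assignment to a is overwritten before any read
Dead: 'a = 43'


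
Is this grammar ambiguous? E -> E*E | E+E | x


'x*x+x' has two parse trees (no precedence encoded between * and +)
Ambiguous


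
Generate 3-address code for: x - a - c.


Break into single-operator statements:
t1 = x - a
t2 = t1 - c


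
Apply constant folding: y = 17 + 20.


17 + 20 = 37 at compile time
Optimized: y = 37


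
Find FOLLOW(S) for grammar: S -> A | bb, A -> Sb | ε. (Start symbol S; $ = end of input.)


$ ∈ FOLLOW(S). For each A -> αBβ: add FIRST(β)\{ε} to FOLLOW(B); if β nullable, add FOLLOW(A).
FOLLOW(S) = {$, b}


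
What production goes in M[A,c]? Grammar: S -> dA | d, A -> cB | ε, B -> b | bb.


For [A, c]: 'c' ∈ FIRST(cB)
Entry: A -> cB


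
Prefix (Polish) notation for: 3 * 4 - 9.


left-to-right (same/higher precedence on left): tree is (- (* 3 4) 9)
Prefix: - * 3 4 9


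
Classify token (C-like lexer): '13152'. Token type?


Pattern: digits only
Type: INTEGER_LITERAL


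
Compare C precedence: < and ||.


'<' is relational (level 7); '||' is logical OR (level 1)
Higher level binds tighter
'<' has higher precedence than '||'


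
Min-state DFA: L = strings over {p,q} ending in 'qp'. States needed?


Track the longest suffix of input matching a prefix of 'qp': 3 classes (prefixes of length 0..2)
Minimal DFA: 3 states


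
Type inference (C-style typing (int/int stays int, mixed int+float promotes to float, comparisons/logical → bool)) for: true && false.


Operand types: bool && bool
Rule: logical operators take bool operands and yield bool
Result type: bool


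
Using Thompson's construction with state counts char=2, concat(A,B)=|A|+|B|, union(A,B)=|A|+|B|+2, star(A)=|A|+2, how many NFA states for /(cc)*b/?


Syntax tree has 3 char leaf(s), 0 union(s), 1 star(s)
chars contribute 3×2 = 6; each union adds +2; each star adds +2
Total: 6 + 0 + 2 = 8 states


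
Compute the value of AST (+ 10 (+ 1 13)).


Evaluate inner: (+ 1 13) = 14
Evaluate root: (+ 10 14) = 24
Result: 24


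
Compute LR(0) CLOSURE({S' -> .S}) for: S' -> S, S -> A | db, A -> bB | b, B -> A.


Start: S' -> .S
For each item with dot before a nonterminal B, add B -> .γ for every B-production
Closure: [S' -> .S, S -> .A, S -> .db, A -> .bB, A -> .b]


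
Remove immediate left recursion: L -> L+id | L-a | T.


Left-recursive alternatives: L+id, L-a; non-recursive: T
Introduce L': L -> TL', L' -> +idL' | -aL' | ε


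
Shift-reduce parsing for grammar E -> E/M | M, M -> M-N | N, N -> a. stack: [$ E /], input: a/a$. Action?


no handle ('E/' is not any RHS); shift 'a'
Action: shift


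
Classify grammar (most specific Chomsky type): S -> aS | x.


Right-linear: every RHS is a terminal or a terminal followed by one nonterminal
Classification: Type 3 (Regular)


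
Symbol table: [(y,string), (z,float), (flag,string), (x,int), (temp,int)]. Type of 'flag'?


Lookup 'flag' → type string


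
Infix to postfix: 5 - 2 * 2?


* has higher precedence, evaluate 2*2 first
Postfix: 5 2 2 * -


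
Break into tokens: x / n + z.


Scan left to right, longest-match per lexeme
Tokens: ID(x), OP(/), ID(n), OP(+), ID(z)


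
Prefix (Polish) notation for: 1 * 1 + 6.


left-to-right (same/higher precedence on left): tree is (+ (* 1 1) 6)
Prefix: + * 1 1 6


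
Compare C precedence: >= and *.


'*' is multiplicative (level 10); '>=' is relational (level 7)
Higher level binds tighter
'*' has higher precedence than '>='


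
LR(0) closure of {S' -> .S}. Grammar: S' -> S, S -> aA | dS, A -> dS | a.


Start: S' -> .S
For each item with dot before a nonterminal B, add B -> .γ for every B-production
Closure: [S' -> .S, S -> .aA, S -> .dS]


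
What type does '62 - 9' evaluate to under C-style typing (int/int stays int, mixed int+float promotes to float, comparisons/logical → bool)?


Operand types: int - int
Rule: mixed int/float promotes to float; int/int stays int
Result type: int


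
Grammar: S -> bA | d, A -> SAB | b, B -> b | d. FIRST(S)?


Per alternative of S: FIRST(bA) = {b}; FIRST(d) = {d}
FIRST(S) = {b, d}


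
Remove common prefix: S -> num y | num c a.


Common prefix: 'num'
Factored: S -> num S', S' -> y | c a


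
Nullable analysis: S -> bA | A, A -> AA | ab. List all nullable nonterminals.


A nonterminal is nullable iff some alternative derives ε (directly, or every symbol in it is nullable)
Nullable: {}
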